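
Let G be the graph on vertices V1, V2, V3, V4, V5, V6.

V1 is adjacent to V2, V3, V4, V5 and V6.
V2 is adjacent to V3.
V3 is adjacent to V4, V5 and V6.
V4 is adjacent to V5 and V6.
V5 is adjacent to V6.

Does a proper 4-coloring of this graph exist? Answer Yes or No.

No

V1, V3, V4, V5, V6 form a clique, so at least 5 colors are needed.
So 4 colors are not enough.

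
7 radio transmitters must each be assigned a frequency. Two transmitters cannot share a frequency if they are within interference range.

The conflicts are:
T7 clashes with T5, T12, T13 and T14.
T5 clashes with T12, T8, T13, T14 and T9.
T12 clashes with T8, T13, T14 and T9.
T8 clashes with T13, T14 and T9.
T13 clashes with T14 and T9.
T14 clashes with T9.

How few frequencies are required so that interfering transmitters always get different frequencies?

T5, T12, T8, T13, T14, T9 pairwise conflict, so at least 6 frequencies are needed.
6 frequencies suffice: T7=5, T5=3, T12=1, T8=5, T13=4, T14=2, T9=6. Every pair that conflicts lands in different frequencies.

6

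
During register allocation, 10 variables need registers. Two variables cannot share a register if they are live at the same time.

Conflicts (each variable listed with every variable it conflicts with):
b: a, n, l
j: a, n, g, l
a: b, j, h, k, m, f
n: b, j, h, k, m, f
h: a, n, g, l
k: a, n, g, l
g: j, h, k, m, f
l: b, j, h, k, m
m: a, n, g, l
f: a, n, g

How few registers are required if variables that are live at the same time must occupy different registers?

2

b and l conflict, so at least 2 registers are needed.
2 registers suffice: b=2, j=2, a=1, n=1, h=2, k=2, g=1, l=1, m=2, f=2. No two conflicting variables share a register.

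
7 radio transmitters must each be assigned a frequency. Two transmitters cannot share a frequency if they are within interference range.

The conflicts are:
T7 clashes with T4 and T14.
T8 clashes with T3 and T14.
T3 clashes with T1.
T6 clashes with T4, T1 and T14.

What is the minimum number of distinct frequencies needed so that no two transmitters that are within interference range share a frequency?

3

The cycle T3-T1-T6-T14-T8-T3 has odd length 5, so it cannot be 2-colored; at least 3 frequencies are needed.
Using 3 frequencies: T7=1, T8=3, T3=1, T6=1, T4=2, T1=2, T14=2. Each listed conflict is separated.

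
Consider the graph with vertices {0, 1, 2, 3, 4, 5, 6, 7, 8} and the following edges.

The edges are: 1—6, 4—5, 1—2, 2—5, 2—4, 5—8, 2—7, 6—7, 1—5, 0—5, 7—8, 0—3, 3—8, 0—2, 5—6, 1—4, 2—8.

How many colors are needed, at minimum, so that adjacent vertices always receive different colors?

1, 2, 4, 5 are mutually adjacent (a clique of size 4), so at least 4 colors are needed.
A valid assignment using 4 colors: 0=c, 1=c, 2=b, 3=a, 4=d, 5=a, 6=b, 7=a, 8=c. No two adjacent vertices share a color.

4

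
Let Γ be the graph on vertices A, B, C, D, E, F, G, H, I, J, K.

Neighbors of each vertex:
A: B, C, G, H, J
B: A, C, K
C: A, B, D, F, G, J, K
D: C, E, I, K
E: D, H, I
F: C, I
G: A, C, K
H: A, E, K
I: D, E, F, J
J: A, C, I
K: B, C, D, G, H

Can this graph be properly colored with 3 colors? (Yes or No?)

The chromatic number is 3. A, C, J are pairwise adjacent, so at least 3 colors are needed.
One proper 3-coloring: A=2, B=3, C=1, D=3, E=2, F=2, G=3, H=1, I=1, J=3, K=2.
That is already a proper 3-coloring.

Yes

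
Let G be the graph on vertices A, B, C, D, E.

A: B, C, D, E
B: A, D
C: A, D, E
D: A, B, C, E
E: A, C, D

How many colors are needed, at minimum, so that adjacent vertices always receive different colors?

4

A, C, D, E are mutually adjacent (a clique of size 4), so at least 4 colors are needed.
4 colors suffice: color 1 → {D}; color 2 → {A}; color 3 → {B, C}; color 4 → {E}. Every edge joins two different colors.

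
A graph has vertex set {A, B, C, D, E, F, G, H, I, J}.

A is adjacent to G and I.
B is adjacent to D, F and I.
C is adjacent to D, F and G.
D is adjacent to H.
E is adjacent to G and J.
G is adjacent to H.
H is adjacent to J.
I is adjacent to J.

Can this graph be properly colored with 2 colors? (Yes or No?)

No

The cycle H-D-B-I-J-H has odd length 5, so it cannot be 2-colored; at least 3 colors are needed.
So 2 colors are not enough.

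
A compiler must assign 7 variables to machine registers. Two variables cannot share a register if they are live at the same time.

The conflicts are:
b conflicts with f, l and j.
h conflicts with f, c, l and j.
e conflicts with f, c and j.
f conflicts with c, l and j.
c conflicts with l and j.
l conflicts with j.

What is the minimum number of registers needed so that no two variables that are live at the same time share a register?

5

h, f, c, l, j are mutually in conflict, so at least 5 registers are needed.
5 registers suffice: register 1 → {j}; register 2 → {f}; register 3 → {b, c}; register 4 → {e, l}; register 5 → {h}. Every pair that conflicts lands in different registers.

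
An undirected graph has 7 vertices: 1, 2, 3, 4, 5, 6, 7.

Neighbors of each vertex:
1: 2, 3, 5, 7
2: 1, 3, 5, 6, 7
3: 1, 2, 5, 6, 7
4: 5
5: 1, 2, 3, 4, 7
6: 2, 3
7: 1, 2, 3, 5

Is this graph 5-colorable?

The chromatic number is 5. 1, 2, 3, 5, 7 form a clique, so at least 5 colors are needed.
5 colors suffice: color red → {2, 4}; color blue → {3}; color green → {5, 6}; color yellow → {7}; color purple → {1}.
That is already a proper 5-coloring.

Yes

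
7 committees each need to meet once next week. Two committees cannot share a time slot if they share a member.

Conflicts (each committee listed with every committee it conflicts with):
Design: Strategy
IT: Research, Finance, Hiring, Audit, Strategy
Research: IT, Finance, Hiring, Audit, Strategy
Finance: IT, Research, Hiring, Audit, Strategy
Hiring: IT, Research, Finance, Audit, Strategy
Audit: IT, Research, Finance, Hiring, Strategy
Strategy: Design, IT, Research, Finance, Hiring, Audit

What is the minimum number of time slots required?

6

IT, Research, Finance, Hiring, Audit, Strategy all conflict with each other, so at least 6 time slots are needed.
6 time slots suffice: time slot 1 → {Strategy}; time slot 2 → {Design, Finance}; time slot 3 → {Research}; time slot 4 → {Hiring}; time slot 5 → {IT}; time slot 6 → {Audit}. Each listed conflict is separated.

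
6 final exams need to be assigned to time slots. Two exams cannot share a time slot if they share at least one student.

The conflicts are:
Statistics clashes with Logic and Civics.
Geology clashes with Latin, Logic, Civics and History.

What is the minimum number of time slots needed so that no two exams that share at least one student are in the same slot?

Geology and History conflict, so at least 2 time slots are needed.
2 time slots suffice: Statistics=1, Geology=1, Latin=2, Logic=2, Civics=2, History=2. Every pair that conflicts lands in different time slots.

2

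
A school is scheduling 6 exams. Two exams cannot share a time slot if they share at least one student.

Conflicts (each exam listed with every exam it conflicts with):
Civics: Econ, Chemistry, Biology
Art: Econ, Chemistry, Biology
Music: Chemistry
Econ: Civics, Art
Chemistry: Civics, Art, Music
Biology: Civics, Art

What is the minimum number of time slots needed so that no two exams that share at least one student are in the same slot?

Civics and Chemistry conflict, so at least 2 time slots are needed.
Using 2 time slots: Civics=2, Art=2, Music=2, Econ=1, Chemistry=1, Biology=1. Each listed conflict is separated.

2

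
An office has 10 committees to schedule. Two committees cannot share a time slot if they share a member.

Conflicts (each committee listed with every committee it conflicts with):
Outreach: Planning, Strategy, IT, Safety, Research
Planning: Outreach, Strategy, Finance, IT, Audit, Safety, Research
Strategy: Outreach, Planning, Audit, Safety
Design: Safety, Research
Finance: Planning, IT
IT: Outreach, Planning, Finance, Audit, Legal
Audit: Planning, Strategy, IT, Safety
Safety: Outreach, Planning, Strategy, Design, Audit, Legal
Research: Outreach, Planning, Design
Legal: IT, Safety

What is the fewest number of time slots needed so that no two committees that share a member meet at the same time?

4

Outreach, Planning, Strategy, Safety are mutually in conflict, so at least 4 time slots are needed.
4 time slots suffice: time slot 1 → {Planning, Design, Legal}; time slot 2 → {IT, Safety, Research}; time slot 3 → {Outreach, Finance, Audit}; time slot 4 → {Strategy}. No two conflicting committees share a time slot.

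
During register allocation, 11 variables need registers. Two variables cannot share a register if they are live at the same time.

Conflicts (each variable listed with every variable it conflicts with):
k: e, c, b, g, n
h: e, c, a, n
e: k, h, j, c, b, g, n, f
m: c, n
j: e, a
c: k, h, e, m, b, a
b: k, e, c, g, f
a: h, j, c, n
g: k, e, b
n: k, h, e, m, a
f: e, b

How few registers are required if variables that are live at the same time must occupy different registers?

k, e, b, g pairwise conflict, so at least 4 registers are needed.
A valid assignment using 4 registers: k=3, h=3, e=1, m=1, j=2, c=2, b=4, a=1, g=2, n=2, f=2. Each listed conflict is separated.

4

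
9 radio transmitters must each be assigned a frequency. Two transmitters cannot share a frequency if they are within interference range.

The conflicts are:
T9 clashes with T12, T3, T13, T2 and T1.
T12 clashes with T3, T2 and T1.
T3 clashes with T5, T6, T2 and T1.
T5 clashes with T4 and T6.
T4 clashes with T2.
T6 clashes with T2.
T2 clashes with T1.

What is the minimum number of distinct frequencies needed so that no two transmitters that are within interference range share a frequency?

5

T9, T12, T3, T2, T1 are mutually in conflict, so at least 5 frequencies are needed.
5 frequencies suffice: T9=3, T12=4, T3=2, T5=1, T13=1, T4=2, T6=3, T2=1, T1=5. Each listed conflict is separated.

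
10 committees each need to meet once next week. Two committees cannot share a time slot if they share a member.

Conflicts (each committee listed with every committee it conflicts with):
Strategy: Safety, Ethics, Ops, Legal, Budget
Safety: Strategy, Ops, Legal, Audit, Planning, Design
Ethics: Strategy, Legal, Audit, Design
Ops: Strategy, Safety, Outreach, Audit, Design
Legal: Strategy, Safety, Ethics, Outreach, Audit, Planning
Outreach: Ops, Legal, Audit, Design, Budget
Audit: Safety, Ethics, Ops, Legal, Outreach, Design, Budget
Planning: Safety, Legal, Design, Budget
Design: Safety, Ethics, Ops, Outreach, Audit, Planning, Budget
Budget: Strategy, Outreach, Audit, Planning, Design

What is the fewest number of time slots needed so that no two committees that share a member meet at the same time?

4

Ops, Outreach, Audit, Design all conflict with each other, so at least 4 time slots are needed.
4 time slots suffice: time slot 1 → {Strategy, Audit, Planning}; time slot 2 → {Legal, Design}; time slot 3 → {Safety, Ethics, Outreach}; time slot 4 → {Ops, Budget}. Every pair that conflicts lands in different time slots.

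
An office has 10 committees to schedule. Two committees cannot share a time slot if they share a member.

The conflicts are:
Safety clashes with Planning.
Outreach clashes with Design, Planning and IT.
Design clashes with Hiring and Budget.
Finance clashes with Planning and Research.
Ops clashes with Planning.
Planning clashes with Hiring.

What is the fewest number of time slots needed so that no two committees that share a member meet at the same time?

Finance and Research conflict, so at least 2 time slots are needed.
2 time slots suffice: time slot 1 → {Design, Planning, IT, Research}; time slot 2 → {Safety, Outreach, Finance, Ops, Hiring, Budget}. Each listed conflict is separated.

2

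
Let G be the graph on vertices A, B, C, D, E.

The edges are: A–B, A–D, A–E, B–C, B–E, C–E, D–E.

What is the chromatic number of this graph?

A, D, E form a triangle, so at least 3 colors are needed.
One proper 3-coloring: A=2, B=3, C=2, D=3, E=1. Every edge joins two different colors.

3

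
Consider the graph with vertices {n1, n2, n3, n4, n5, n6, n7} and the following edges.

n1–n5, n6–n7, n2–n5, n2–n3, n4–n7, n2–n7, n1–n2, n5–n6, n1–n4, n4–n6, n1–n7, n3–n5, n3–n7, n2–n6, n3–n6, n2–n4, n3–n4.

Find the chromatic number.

n2, n3, n4, n6, n7 are pairwise adjacent (a clique of size 5), so at least 5 colors are needed.
One proper 5-coloring: n1=4, n2=1, n3=4, n4=3, n5=2, n6=5, n7=2. No two adjacent vertices share a color.

5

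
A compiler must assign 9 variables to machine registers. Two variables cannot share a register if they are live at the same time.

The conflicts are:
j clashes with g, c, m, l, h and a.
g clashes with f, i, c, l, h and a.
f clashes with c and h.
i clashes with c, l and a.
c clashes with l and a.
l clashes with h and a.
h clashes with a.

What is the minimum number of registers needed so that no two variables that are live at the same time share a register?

5

g, i, c, l, a all conflict with each other, so at least 5 registers are needed.
5 registers suffice: j=4, g=1, f=2, i=4, c=3, m=1, l=2, h=3, a=5. No two conflicting variables share a register.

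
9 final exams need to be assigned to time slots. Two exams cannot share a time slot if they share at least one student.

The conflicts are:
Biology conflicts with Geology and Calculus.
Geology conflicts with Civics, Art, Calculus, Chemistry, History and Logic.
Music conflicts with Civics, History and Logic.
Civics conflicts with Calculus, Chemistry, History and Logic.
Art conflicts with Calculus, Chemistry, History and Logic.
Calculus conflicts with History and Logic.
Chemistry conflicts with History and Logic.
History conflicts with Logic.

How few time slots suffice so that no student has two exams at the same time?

5

Geology, Civics, Calculus, History, Logic all conflict with each other, so at least 5 time slots are needed.
5 time slots suffice: Biology=1, Geology=2, Music=2, Civics=5, Art=5, Calculus=4, Chemistry=4, History=1, Logic=3. Every pair that conflicts lands in different time slots.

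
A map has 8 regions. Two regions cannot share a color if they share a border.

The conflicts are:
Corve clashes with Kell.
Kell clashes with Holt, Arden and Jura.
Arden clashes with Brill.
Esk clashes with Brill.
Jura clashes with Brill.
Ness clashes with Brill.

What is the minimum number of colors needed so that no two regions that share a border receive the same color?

2

Kell and Holt conflict, so at least 2 colors are needed.
2 colors suffice: color 1 → {Kell, Brill}; color 2 → {Corve, Holt, Arden, Esk, Jura, Ness}. No two conflicting regions share a color.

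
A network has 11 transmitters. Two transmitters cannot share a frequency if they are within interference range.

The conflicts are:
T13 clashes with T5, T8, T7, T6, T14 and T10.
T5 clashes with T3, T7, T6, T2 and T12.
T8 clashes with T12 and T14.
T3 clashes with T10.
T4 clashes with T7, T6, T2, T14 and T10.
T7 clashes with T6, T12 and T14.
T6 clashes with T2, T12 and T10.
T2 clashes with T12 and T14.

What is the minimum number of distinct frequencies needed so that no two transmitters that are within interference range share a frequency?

4

T13, T5, T7, T6 pairwise conflict, so at least 4 frequencies are needed.
Using 4 frequencies: T13=2, T5=4, T8=3, T3=1, T4=2, T7=3, T6=1, T2=3, T12=2, T14=1, T10=3. Each listed conflict is separated.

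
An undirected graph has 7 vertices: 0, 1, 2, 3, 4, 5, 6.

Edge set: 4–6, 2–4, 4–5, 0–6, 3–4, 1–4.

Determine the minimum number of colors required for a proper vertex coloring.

3 and 4 are adjacent, so at least 2 colors are needed.
2 colors suffice: color red → {0, 4}; color blue → {1, 2, 3, 5, 6}. Every edge joins two different colors.

2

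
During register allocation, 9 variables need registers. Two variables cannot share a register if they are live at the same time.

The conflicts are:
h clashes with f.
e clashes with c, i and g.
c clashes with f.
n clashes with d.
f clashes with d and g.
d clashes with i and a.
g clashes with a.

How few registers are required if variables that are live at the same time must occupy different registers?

The cycle i-e-g-f-d-i has odd length 5, so it cannot be 2-colored; at least 3 registers are needed.
3 registers suffice: register 1 → {h, c, d, g}; register 2 → {e, n, f, a}; register 3 → {i}. No two conflicting variables share a register.

3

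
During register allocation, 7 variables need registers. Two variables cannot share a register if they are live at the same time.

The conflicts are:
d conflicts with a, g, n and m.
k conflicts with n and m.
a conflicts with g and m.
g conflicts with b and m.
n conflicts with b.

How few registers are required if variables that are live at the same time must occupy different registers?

4

d, a, g, m are mutually in conflict, so at least 4 registers are needed.
4 registers suffice: register 1 → {n, m}; register 2 → {d, k, b}; register 3 → {g}; register 4 → {a}. Each listed conflict is separated.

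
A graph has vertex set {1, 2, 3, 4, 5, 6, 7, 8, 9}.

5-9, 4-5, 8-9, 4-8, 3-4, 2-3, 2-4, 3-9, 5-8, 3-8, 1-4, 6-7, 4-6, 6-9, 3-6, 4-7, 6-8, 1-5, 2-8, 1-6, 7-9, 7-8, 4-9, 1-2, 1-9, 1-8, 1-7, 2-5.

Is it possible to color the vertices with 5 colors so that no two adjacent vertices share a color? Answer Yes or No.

1, 4, 6, 7, 8, 9 are mutually adjacent (a clique of size 6), so at least 6 colors are needed.
So 5 colors are not enough.

No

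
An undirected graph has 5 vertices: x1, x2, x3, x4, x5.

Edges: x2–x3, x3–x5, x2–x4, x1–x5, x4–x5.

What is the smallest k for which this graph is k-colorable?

x3 and x5 are adjacent, so at least 2 colors are needed.
2 colors suffice: color 1 → {x2, x5}; color 2 → {x1, x3, x4}. No two adjacent vertices share a color.

2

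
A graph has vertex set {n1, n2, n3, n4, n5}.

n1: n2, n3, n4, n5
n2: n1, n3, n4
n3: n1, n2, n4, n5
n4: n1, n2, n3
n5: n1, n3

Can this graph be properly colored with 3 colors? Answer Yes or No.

No

n1, n2, n3, n4 form a clique, so at least 4 colors are needed.
So 3 colors are not enough.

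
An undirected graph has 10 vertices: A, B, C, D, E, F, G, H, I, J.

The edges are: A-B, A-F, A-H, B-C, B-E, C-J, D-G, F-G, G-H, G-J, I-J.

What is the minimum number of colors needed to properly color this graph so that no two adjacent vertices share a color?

A and F are adjacent, so at least 2 colors are needed.
2 colors suffice: color 1 → {A, C, E, G, I}; color 2 → {B, D, F, H, J}. No two adjacent vertices share a color.

2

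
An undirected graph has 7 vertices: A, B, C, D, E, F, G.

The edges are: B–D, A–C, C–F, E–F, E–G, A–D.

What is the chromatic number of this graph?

2

A and C are adjacent, so at least 2 colors are needed.
A valid assignment using 2 colors: A=red, B=red, C=blue, D=blue, E=blue, F=red, G=red. No two adjacent vertices share a color.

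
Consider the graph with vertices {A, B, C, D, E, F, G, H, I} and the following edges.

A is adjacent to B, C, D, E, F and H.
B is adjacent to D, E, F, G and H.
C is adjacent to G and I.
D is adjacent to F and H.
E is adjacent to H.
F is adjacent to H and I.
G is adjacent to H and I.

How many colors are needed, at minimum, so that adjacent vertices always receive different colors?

5

A, B, D, F, H form a clique, so at least 5 colors are needed.
5 colors suffice: color 1 → {A, G}; color 2 → {C, H}; color 3 → {B, I}; color 4 → {E, F}; color 5 → {D}. Every edge joins two different colors.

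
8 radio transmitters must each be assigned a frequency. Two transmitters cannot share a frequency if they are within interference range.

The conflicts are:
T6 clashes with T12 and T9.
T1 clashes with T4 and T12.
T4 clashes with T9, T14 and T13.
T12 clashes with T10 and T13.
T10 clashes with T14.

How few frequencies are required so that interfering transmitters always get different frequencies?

The cycle T14-T4-T13-T12-T10-T14 has odd length 5, so it cannot be 2-colored; at least 3 frequencies are needed.
3 frequencies suffice: frequency 1 → {T4, T12}; frequency 2 → {T6, T1, T14, T13}; frequency 3 → {T9, T10}. No two conflicting transmitters share a frequency.

3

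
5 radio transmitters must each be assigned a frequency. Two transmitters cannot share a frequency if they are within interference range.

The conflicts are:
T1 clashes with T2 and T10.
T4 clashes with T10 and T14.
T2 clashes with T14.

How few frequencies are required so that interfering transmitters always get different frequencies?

3

The cycle T1-T10-T4-T14-T2-T1 has odd length 5, so it cannot be 2-colored; at least 3 frequencies are needed.
3 frequencies suffice: frequency 1 → {T4, T2}; frequency 2 → {T10, T14}; frequency 3 → {T1}. Every pair that conflicts lands in different frequencies.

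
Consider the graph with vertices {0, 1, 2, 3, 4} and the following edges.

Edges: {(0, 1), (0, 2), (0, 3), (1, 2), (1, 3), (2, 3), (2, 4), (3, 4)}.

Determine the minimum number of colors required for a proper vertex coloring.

4

0, 1, 2, 3 form a clique, so at least 4 colors are needed.
4 colors suffice: color red → {2}; color blue → {3}; color green → {1, 4}; color yellow → {0}. Every edge joins two different colors.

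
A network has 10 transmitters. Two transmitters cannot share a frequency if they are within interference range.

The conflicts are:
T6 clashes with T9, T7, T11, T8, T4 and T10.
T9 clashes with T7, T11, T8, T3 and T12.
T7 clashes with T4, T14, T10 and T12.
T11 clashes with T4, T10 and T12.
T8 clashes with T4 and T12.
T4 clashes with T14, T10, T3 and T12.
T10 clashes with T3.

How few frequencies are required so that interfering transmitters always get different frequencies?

4

T6, T11, T4, T10 are mutually in conflict, so at least 4 frequencies are needed.
4 frequencies suffice: frequency 1 → {T9, T4}; frequency 2 → {T6, T14, T3, T12}; frequency 3 → {T7, T11, T8}; frequency 4 → {T10}. Every pair that conflicts lands in different frequencies.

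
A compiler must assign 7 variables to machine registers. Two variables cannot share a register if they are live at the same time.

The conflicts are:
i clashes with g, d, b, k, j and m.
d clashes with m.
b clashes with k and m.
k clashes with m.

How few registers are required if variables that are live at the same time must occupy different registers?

4

i, b, k, m are mutually in conflict, so at least 4 registers are needed.
A valid assignment using 4 registers: i=1, g=2, d=3, b=4, k=3, j=2, m=2. Every pair that conflicts lands in different registers.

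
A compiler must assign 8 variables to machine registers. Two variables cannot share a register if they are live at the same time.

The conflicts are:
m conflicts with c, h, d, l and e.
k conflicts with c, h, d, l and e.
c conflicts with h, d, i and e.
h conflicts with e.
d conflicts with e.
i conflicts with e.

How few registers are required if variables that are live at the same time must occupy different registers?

4

m, c, d, e all conflict with each other, so at least 4 registers are needed.
4 registers suffice: m=3, k=3, c=1, h=4, d=4, l=1, i=3, e=2. Each listed conflict is separated.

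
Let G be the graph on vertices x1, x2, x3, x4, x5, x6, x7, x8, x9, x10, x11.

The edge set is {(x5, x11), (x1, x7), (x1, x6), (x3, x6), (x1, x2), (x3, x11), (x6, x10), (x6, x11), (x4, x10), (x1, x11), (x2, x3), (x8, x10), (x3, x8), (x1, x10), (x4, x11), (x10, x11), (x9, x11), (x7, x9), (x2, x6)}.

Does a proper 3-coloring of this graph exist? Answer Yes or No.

x1, x6, x10, x11 are pairwise adjacent (a clique of size 4), so at least 4 colors are needed.
So 3 colors are not enough.

No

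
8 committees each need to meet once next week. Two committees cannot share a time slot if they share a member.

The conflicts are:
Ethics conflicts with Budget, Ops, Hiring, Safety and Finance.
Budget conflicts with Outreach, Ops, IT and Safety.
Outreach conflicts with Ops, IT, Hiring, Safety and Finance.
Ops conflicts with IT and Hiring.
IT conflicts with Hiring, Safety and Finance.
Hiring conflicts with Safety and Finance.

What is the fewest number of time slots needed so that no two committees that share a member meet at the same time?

Outreach, IT, Hiring, Finance pairwise conflict, so at least 4 time slots are needed.
4 time slots suffice: Ethics=2, Budget=1, Outreach=2, Ops=4, IT=3, Hiring=1, Safety=4, Finance=4. No two conflicting committees share a time slot.

4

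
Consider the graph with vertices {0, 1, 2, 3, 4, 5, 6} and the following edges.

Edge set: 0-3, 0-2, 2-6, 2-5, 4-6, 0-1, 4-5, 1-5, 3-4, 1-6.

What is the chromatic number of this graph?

The cycle 2-6-4-3-0-2 has odd length 5, so it cannot be 2-colored; at least 3 colors are needed.
3 colors suffice: color red → {0, 4}; color blue → {3, 5, 6}; color green → {1, 2}. Each edge has distinct colors on its endpoints.

3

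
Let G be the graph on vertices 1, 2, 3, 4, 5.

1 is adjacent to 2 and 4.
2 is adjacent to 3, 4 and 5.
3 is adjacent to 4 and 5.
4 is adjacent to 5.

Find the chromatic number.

2, 3, 4, 5 are mutually adjacent (a clique of size 4), so at least 4 colors are needed.
One proper 4-coloring: 1=c, 2=a, 3=d, 4=b, 5=c. Every edge joins two different colors.

4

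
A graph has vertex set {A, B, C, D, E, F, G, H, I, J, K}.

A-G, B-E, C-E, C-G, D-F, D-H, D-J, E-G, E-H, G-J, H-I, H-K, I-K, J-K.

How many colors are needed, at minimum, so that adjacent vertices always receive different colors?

3

C, E, G are mutually adjacent, so at least 3 colors are needed.
One proper 3-coloring: A=1, B=2, C=3, D=3, E=1, F=1, G=2, H=2, I=1, J=1, K=3. Each edge has distinct colors on its endpoints.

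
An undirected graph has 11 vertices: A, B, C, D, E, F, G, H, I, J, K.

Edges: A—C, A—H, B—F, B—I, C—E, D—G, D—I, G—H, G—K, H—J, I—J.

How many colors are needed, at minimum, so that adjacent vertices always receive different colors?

3

The cycle H-J-I-D-G-H has odd length 5, so it cannot be 2-colored; at least 3 colors are needed.
One proper 3-coloring: A=2, B=2, C=1, D=3, E=2, F=1, G=2, H=1, I=1, J=2, K=1. No two adjacent vertices share a color.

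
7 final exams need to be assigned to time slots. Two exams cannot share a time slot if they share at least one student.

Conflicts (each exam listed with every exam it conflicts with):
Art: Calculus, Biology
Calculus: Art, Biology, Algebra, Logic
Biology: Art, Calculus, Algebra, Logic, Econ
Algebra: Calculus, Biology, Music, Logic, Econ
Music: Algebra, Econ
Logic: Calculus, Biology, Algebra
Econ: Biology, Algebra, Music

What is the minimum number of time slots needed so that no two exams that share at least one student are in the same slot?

Calculus, Biology, Algebra, Logic are mutually in conflict, so at least 4 time slots are needed.
4 time slots suffice: Art=2, Calculus=3, Biology=1, Algebra=2, Music=1, Logic=4, Econ=3. No two conflicting exams share a time slot.

4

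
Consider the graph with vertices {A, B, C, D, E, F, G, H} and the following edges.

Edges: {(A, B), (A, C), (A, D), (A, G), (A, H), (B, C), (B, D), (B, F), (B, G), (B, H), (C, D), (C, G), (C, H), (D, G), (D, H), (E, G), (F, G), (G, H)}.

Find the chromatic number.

6

A, B, C, D, G, H form a clique, so at least 6 colors are needed.
6 colors suffice: A=4, B=2, C=5, D=3, E=2, F=3, G=1, H=6. Every edge joins two different colors.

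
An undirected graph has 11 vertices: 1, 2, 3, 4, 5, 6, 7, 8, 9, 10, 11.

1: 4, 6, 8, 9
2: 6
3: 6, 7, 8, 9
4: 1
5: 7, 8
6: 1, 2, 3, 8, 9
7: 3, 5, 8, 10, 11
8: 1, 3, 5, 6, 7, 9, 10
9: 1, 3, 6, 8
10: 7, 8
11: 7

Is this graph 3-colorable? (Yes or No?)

3, 6, 8, 9 form a clique, so at least 4 colors are needed.
So 3 colors are not enough.

No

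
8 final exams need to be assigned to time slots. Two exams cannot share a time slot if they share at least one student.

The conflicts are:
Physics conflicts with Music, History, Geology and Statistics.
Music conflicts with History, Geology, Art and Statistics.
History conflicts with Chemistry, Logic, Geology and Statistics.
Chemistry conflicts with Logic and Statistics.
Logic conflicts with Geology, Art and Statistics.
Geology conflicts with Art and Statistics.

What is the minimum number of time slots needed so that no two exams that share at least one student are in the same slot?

Physics, Music, History, Geology, Statistics all conflict with each other, so at least 5 time slots are needed.
Using 5 time slots: Physics=5, Music=4, History=1, Chemistry=3, Logic=4, Geology=3, Art=1, Statistics=2. No two conflicting exams share a time slot.

5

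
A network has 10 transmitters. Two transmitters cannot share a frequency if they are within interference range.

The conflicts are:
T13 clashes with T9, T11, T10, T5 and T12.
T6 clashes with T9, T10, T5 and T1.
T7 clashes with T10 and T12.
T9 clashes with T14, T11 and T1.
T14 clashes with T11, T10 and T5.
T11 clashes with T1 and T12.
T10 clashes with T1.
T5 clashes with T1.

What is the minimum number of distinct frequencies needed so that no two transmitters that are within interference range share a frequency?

T6, T5, T1 are mutually in conflict, so at least 3 frequencies are needed.
3 frequencies suffice: frequency 1 → {T13, T7, T14, T1}; frequency 2 → {T9, T10, T5, T12}; frequency 3 → {T6, T11}. Every pair that conflicts lands in different frequencies.

3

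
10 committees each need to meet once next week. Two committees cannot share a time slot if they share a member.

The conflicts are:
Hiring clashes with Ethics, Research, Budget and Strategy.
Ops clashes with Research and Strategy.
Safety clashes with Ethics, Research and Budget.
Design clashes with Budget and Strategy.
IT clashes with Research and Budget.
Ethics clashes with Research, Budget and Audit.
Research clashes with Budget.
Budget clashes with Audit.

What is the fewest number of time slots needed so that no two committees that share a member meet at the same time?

Safety, Ethics, Research, Budget all conflict with each other, so at least 4 time slots are needed.
4 time slots suffice: time slot 1 → {Budget, Strategy}; time slot 2 → {Design, Research, Audit}; time slot 3 → {Ops, IT, Ethics}; time slot 4 → {Hiring, Safety}. Every pair that conflicts lands in different time slots.

4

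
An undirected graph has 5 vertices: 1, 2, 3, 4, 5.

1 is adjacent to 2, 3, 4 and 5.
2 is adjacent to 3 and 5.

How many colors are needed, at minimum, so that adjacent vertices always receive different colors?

3

1, 2, 5 are pairwise adjacent, so at least 3 colors are needed.
3 colors suffice: color a → {1}; color b → {2, 4}; color c → {3, 5}. No two adjacent vertices share a color.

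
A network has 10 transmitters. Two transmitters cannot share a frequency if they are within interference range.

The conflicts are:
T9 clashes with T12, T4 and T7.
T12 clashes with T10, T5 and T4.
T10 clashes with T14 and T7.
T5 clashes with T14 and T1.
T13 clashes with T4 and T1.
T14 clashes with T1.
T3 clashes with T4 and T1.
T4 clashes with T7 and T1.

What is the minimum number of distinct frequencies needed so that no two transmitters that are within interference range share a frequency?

T9, T4, T7 all conflict with each other, so at least 3 frequencies are needed.
Using 3 frequencies: T9=3, T12=2, T10=1, T5=1, T13=3, T14=3, T3=3, T4=1, T7=2, T1=2. No two conflicting transmitters share a frequency.

3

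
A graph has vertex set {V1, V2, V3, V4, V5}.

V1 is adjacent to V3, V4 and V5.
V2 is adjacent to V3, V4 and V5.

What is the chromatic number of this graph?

V1 and V4 are adjacent, so at least 2 colors are needed.
A valid assignment using 2 colors: V1=1, V2=1, V3=2, V4=2, V5=2. No two adjacent vertices share a color.

2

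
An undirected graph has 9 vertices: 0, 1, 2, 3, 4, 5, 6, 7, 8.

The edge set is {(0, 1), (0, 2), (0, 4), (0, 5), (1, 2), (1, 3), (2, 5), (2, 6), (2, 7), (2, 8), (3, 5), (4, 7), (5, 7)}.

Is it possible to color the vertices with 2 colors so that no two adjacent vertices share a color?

0, 2, 5 are pairwise adjacent, so at least 3 colors are needed.
So 2 colors are not enough.

No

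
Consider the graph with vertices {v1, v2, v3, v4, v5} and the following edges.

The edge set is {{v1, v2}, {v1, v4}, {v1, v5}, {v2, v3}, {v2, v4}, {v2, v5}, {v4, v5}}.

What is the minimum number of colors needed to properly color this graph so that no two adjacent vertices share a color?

4

v1, v2, v4, v5 form a clique, so at least 4 colors are needed.
A valid assignment using 4 colors: v1=green, v2=red, v3=blue, v4=blue, v5=yellow. Every edge joins two different colors.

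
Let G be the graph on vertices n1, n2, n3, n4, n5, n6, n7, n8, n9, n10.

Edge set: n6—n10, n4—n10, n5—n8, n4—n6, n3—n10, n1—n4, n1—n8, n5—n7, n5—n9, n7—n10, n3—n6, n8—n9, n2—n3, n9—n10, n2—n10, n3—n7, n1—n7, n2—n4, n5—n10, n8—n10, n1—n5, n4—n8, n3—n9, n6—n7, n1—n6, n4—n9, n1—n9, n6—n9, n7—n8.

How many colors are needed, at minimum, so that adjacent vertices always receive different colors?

4

n3, n6, n7, n10 are mutually adjacent (a clique of size 4), so at least 4 colors are needed.
4 colors suffice: color 1 → {n1, n10}; color 2 → {n2, n7, n9}; color 3 → {n3, n4, n5}; color 4 → {n6, n8}. Every edge joins two different colors.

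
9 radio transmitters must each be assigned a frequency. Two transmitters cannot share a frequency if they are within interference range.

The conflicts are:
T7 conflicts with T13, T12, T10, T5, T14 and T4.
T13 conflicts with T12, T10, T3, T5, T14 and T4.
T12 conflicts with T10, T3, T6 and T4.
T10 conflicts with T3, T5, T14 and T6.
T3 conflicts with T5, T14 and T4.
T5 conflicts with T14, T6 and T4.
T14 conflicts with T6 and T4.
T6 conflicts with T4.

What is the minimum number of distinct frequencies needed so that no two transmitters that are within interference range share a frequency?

5

T7, T13, T5, T14, T4 all conflict with each other, so at least 5 frequencies are needed.
5 frequencies suffice: frequency 1 → {T13, T6}; frequency 2 → {T12, T5}; frequency 3 → {T10, T4}; frequency 4 → {T14}; frequency 5 → {T7, T3}. No two conflicting transmitters share a frequency.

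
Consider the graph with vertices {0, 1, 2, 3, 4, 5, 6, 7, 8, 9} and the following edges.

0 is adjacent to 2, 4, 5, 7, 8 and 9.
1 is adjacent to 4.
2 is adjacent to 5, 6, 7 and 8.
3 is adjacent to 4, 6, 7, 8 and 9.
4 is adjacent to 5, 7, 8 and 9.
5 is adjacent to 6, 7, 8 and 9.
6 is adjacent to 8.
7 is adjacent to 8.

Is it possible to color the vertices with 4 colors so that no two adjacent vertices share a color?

0, 4, 5, 7, 8 form a clique, so at least 5 colors are needed.
So 4 colors are not enough.

No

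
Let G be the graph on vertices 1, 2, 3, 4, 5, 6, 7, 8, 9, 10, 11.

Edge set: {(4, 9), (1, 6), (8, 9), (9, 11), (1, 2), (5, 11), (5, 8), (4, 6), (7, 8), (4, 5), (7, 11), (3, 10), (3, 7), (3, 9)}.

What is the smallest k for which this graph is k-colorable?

2

5 and 11 are adjacent, so at least 2 colors are needed.
2 colors suffice: color red → {2, 5, 6, 7, 9, 10}; color blue → {1, 3, 4, 8, 11}. Every edge joins two different colors.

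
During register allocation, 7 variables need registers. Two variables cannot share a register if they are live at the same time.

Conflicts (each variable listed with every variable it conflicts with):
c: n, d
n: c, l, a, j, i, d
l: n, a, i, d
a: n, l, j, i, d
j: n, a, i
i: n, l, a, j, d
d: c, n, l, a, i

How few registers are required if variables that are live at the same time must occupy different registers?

5

n, l, a, i, d all conflict with each other, so at least 5 registers are needed.
5 registers suffice: register 1 → {n}; register 2 → {c, a}; register 3 → {j, d}; register 4 → {i}; register 5 → {l}. Each listed conflict is separated.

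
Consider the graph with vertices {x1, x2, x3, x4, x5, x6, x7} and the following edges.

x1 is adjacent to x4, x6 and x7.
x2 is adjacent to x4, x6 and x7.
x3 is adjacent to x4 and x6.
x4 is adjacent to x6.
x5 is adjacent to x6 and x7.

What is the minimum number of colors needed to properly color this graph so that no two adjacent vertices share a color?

x2, x4, x6 form a triangle, so at least 3 colors are needed.
3 colors suffice: x1=3, x2=3, x3=3, x4=2, x5=2, x6=1, x7=1. No two adjacent vertices share a color.

3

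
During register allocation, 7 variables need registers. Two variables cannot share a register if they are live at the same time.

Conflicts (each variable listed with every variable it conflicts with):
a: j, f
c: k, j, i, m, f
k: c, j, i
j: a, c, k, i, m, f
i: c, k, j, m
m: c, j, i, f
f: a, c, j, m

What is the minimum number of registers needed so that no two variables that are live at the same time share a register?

4

c, k, j, i all conflict with each other, so at least 4 registers are needed.
A valid assignment using 4 registers: a=2, c=2, k=4, j=1, i=3, m=4, f=3. Every pair that conflicts lands in different registers.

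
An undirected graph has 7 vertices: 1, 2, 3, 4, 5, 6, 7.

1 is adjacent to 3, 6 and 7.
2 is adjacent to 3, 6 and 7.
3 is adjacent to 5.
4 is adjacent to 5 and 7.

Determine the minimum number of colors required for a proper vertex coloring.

3

The cycle 4-7-1-3-5-4 has odd length 5, so it cannot be 2-colored; at least 3 colors are needed.
One proper 3-coloring: 1=a, 2=a, 3=b, 4=c, 5=a, 6=b, 7=b. Each edge has distinct colors on its endpoints.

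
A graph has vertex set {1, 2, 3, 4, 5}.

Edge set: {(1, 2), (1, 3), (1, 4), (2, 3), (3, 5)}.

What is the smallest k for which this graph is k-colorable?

1, 2, 3 are pairwise adjacent, so at least 3 colors are needed.
3 colors suffice: 1=a, 2=c, 3=b, 4=b, 5=a. No two adjacent vertices share a color.

3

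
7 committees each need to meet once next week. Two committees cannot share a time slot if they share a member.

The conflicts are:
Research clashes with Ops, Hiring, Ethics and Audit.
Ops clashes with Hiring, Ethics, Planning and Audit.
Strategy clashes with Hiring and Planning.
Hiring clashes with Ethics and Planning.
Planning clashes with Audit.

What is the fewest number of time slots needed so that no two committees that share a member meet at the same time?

Research, Ops, Hiring, Ethics pairwise conflict, so at least 4 time slots are needed.
Using 4 time slots: Research=3, Ops=1, Strategy=1, Hiring=2, Ethics=4, Planning=3, Audit=2. Every pair that conflicts lands in different time slots.

4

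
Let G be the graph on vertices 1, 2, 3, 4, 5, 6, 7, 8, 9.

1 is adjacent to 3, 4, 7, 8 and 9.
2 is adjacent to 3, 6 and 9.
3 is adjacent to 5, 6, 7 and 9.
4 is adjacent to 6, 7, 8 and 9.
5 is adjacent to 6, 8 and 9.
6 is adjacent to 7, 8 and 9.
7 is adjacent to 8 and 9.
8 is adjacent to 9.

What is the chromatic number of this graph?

4, 6, 7, 8, 9 are mutually adjacent (a clique of size 5), so at least 5 colors are needed.
5 colors suffice: color red → {9}; color blue → {1, 6}; color green → {3, 8}; color yellow → {2, 5, 7}; color purple → {4}. Each edge has distinct colors on its endpoints.

5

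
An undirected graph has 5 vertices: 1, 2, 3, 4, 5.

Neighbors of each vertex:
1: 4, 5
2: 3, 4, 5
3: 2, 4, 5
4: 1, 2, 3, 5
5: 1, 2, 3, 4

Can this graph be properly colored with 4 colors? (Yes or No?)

Yes

The chromatic number is 4. 2, 3, 4, 5 are pairwise adjacent (a clique of size 4), so at least 4 colors are needed.
4 colors suffice: color red → {5}; color blue → {4}; color green → {1, 2}; color yellow → {3}.
That is already a proper 4-coloring.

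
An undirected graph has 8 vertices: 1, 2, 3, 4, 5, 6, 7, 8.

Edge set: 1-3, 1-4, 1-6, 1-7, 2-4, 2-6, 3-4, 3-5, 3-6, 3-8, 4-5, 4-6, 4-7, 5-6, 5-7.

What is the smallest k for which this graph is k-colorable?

4

1, 3, 4, 6 form a clique, so at least 4 colors are needed.
4 colors suffice: 1=yellow, 2=blue, 3=blue, 4=red, 5=yellow, 6=green, 7=blue, 8=red. Every edge joins two different colors.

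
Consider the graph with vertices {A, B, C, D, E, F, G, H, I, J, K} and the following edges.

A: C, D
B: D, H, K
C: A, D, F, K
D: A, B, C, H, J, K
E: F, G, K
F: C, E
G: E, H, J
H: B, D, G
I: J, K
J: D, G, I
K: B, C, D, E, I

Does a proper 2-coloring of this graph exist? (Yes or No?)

C, D, K are pairwise adjacent, so at least 3 colors are needed.
So 2 colors are not enough.

No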